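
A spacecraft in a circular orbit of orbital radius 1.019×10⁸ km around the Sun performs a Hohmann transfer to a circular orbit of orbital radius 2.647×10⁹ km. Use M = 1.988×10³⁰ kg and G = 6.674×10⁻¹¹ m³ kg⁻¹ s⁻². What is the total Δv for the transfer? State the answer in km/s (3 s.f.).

μ = GM = 6.674×10⁻¹¹ × 1.988×10³⁰ = 1.327×10²⁰ m³/s².
r₁ = 1.019×10⁸ km = 1.019×10¹¹ m.
r₂ = 2.647×10⁹ km = 2.647×10¹² m.
Transfer ellipse a_t = (r₁ + r₂)/2 = 1.374×10¹² m.
At r₁: circular v_c1 = √(μ/r₁) = 36080 m/s; transfer-perihelion v_p = √[μ(2/r₁ − 1/a_t)] = 50080 m/s.
Δv₁ = v_p − v_c1 = 13990 m/s.
At r₂: circular v_c2 = √(μ/r₂) = 7080 m/s; transfer-aphelion v_a = √[μ(2/r₂ − 1/a_t)] = 1928 m/s.
Δv₂ = v_c2 − v_a = 5152 m/s.
Total Δv = Δv₁ + Δv₂ = 19140 m/s = 19.14 km/s.

Δv_total ≈ 19.1 km/s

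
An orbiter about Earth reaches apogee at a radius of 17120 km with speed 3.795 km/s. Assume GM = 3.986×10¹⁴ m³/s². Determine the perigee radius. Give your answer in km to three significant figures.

perigee radius ≈ 7670 km

r_a = 1.712×10⁷ m.
Specific energy ε = v²/2 − μ/r = -1.608×10⁷ J/kg, so a = −μ/(2ε) = 1.239×10⁷ m.
The apsides satisfy r_p + r_a = 2a, so the perigee radius is 2a − r_a = 7.666×10⁶ m = 7665.9 km.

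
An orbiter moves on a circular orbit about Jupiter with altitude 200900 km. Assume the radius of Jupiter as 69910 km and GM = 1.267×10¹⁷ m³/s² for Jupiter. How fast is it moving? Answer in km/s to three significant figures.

r = 69910 + 200900 = 270810 km = 2.7081×10⁸ m.
For a circular orbit v = √(μ/r) = √(1.267×10¹⁷ / 2.708×10⁸) = √(4.679×10⁸) = 21630 m/s.
That is 21.63 km/s.

v ≈ 21.6 km/s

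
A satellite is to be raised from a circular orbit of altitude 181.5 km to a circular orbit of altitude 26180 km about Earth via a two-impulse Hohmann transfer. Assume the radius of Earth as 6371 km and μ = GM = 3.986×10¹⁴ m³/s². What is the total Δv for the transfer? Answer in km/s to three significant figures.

Δv_total ≈ 3.74 km/s

r₁ = 6371 + 181.5 = 6552.5 km = 6.5525×10⁶ m.
r₂ = 6371 + 26180 = 32551 km = 3.2551×10⁷ m.
Transfer ellipse a_t = (r₁ + r₂)/2 = 1.955×10⁷ m.
At r₁: circular v_c1 = √(μ/r₁) = 7799 m/s; transfer-perigee v_p = √[μ(2/r₁ − 1/a_t)] = 10060 m/s.
Δv₁ = v_p − v_c1 = 2264 m/s.
At r₂: circular v_c2 = √(μ/r₂) = 3499 m/s; transfer-apogee v_a = √[μ(2/r₂ − 1/a_t)] = 2026 m/s.
Δv₂ = v_c2 − v_a = 1474 m/s.
Total Δv = Δv₁ + Δv₂ = 3738 m/s = 3.738 km/s.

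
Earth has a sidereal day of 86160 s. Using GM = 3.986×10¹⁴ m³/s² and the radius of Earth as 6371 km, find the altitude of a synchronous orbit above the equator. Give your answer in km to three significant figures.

h_sync ≈ 35800 km

A synchronous orbit has period T, so by Kepler's third law a = (μT²/4π²)^(1/3).
μT²/4π² = 3.986×10¹⁴ × (8.616×10⁴)² / 39.48 = 7.495×10²² m³.
a = 4.216×10⁷ m = 42163 km.
Altitude h = a − R = 42163 − 6371 = 35792 km.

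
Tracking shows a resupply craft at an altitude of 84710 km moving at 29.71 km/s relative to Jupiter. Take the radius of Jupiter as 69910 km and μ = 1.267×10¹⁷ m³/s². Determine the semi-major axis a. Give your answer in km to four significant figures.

a ≈ 1.676×10⁵ km

r = 69910 + 84710 = 1.5462×10⁵ km = 1.546×10⁸ m.
Vis-viva rearranged: 1/a = 2/r − v²/μ = 1.293×10⁻⁸ − 6.967×10⁻⁹ = 5.968×10⁻⁹ m⁻¹.
a = 1.676×10⁸ m = 1.6755×10⁵ km.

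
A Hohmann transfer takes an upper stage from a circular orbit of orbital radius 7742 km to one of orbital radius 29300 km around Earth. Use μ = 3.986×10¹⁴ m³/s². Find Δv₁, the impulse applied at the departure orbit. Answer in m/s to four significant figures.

r₁ = 7742 km = 7.742×10⁶ m.
r₂ = 29300 km = 2.930×10⁷ m.
Transfer ellipse a_t = (r₁ + r₂)/2 = 1.852×10⁷ m.
At r₁: circular v_c1 = √(μ/r₁) = 7175 m/s; transfer-perigee v_p = √[μ(2/r₁ − 1/a_t)] = 9025 m/s.
Δv₁ = v_p − v_c1 = 1850 m/s.

Δv ≈ 1850 m/s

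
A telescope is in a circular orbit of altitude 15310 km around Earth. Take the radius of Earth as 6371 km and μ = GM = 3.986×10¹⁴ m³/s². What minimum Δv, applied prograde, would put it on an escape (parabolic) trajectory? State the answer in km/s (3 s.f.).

Δv ≈ 1.78 km/s

r = 6371 + 15310 = 21681 km = 2.1681×10⁷ m.
Circular speed v_c = √(μ/r) = 4288 m/s.
Escape speed v_esc = √(2μ/r) = √2 × v_c = 6064 m/s.
Δv = v_esc − v_c = 1776 m/s = 1.776 km/s.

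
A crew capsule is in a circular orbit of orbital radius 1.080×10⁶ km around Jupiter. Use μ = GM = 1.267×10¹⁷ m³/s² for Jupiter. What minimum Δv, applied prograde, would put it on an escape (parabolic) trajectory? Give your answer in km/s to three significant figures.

Δv ≈ 4.49 km/s

r = 1.080×10⁶ km = 1.080×10⁹ m.
Circular speed v_c = √(μ/r) = 10830 m/s.
Escape speed v_esc = √(2μ/r) = √2 × v_c = 15320 m/s.
Δv = v_esc − v_c = 4486 m/s = 4.486 km/s.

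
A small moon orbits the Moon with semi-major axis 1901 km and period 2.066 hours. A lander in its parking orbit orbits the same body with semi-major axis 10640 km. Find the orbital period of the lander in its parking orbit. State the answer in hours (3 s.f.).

Kepler's third law: T² ∝ a³, so T₂ = T₁ (a₂/a₁)^(3/2).
a₂/a₁ = 5.597, (a₂/a₁)^(3/2) = 13.24.
T₂ = 2.066 × 13.24 = 27.36 hours.

T₂ ≈ 27.4 hours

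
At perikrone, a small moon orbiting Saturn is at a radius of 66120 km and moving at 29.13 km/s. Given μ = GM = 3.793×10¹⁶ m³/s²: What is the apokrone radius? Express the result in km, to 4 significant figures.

apokrone radius ≈ 1.878×10⁵ km

r_p = 6.612×10⁷ m.
Specific energy ε = v²/2 − μ/r = -1.494×10⁸ J/kg, so a = −μ/(2ε) = 1.270×10⁸ m.
The apsides satisfy r_p + r_a = 2a, so the apokrone radius is 2a − r_p = 1.878×10⁸ m = 1.8780×10⁵ km.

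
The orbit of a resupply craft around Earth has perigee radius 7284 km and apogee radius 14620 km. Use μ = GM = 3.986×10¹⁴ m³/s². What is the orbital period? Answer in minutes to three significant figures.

Semi-major axis a = (r_p + r_a)/2 = (7284.0 + 14620)/2 = 10952 km = 1.095×10⁷ m.
By Kepler's third law T = 2π√(a³/μ) = 2π × 1.815×10³ = 1.141×10⁴ s.
= 190.1 minutes.

T ≈ 190 minutes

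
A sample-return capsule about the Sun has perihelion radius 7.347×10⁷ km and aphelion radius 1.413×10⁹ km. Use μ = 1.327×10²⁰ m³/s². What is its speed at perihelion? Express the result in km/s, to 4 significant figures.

Semi-major axis a = (r_p + r_a)/2 = 7.4324×10⁸ km = 7.432×10¹¹ m.
Vis-viva: v² = μ(2/r − 1/a) = 1.327×10²⁰ × (2.722×10⁻¹¹ − 1.345×10⁻¹²) = 3.434×10⁹ m²/s².
v = 58600 m/s = 58.60 km/s.

v ≈ 58.60 km/s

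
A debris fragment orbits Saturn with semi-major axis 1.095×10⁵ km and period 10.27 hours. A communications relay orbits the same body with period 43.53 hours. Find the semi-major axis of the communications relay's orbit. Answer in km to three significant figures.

a₂ ≈ 2.87×10⁵ km

Kepler's third law: a³ ∝ T², so a₂ = a₁ (T₂/T₁)^(2/3).
T₂/T₁ = 4.239, (T₂/T₁)^(2/3) = 2.619.
a₂ = 1.095×10⁵ × 2.619 = 2.868×10⁵ km.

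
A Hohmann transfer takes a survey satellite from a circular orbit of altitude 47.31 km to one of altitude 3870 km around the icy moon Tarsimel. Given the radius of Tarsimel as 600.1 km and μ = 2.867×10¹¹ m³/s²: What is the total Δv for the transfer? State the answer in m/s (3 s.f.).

Δv_total ≈ 340 m/s

r₁ = 600.1 + 47.31 = 647.41 km = 6.4741×10⁵ m.
r₂ = 600.1 + 3870 = 4470.1 km = 4.4701×10⁶ m.
Transfer ellipse a_t = (r₁ + r₂)/2 = 2.559×10⁶ m.
At r₁: circular v_c1 = √(μ/r₁) = 665.5 m/s; transfer-periapsis v_p = √[μ(2/r₁ − 1/a_t)] = 879.6 m/s.
Δv₁ = v_p − v_c1 = 214.1 m/s.
At r₂: circular v_c2 = √(μ/r₂) = 253.3 m/s; transfer-apoapsis v_a = √[μ(2/r₂ − 1/a_t)] = 127.4 m/s.
Δv₂ = v_c2 − v_a = 125.9 m/s.
Total Δv = Δv₁ + Δv₂ = 340.0 m/s.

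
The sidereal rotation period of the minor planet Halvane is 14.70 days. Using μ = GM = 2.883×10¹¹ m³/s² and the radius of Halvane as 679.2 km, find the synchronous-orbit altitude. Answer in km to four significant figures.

T = 14.70 days = 1.270×10⁶ s.
A synchronous orbit has period T, so by Kepler's third law a = (μT²/4π²)^(1/3).
μT²/4π² = 2.883×10¹¹ × (1.270×10⁶)² / 39.48 = 1.178×10²² m³.
a = 2.275×10⁷ m = 22754 km.
Altitude h = a − R = 22754 − 679.2 = 22074 km.

h_sync ≈ 22070 km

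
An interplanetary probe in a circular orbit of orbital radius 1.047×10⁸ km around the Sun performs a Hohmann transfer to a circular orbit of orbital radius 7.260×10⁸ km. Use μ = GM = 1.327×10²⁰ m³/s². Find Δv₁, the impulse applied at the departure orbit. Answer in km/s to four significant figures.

Δv ≈ 11.47 km/s

r₁ = 1.047×10⁸ km = 1.047×10¹¹ m.
r₂ = 7.260×10⁸ km = 7.260×10¹¹ m.
Transfer ellipse a_t = (r₁ + r₂)/2 = 4.154×10¹¹ m.
At r₁: circular v_c1 = √(μ/r₁) = 35600 m/s; transfer-perihelion v_p = √[μ(2/r₁ − 1/a_t)] = 47070 m/s.
Δv₁ = v_p − v_c1 = 11470 m/s.
= 11.47 km/s.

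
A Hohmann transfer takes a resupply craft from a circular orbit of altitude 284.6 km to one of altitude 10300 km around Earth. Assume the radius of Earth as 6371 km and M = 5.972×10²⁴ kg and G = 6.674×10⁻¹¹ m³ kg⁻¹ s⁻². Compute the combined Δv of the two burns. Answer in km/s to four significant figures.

μ = GM = 6.674×10⁻¹¹ × 5.972×10²⁴ = 3.986×10¹⁴ m³/s².
r₁ = 6371 + 284.6 = 6655.6 km = 6.6556×10⁶ m.
r₂ = 6371 + 10300 = 16671 km = 1.6671×10⁷ m.
Transfer ellipse a_t = (r₁ + r₂)/2 = 1.166×10⁷ m.
At r₁: circular v_c1 = √(μ/r₁) = 7739 m/s; transfer-perigee v_p = √[μ(2/r₁ − 1/a_t)] = 9252 m/s.
Δv₁ = v_p − v_c1 = 1513 m/s.
At r₂: circular v_c2 = √(μ/r₂) = 4890 m/s; transfer-apogee v_a = √[μ(2/r₂ − 1/a_t)] = 3694 m/s.
Δv₂ = v_c2 − v_a = 1196 m/s.
Total Δv = Δv₁ + Δv₂ = 2709 m/s = 2.709 km/s.

Δv_total ≈ 2.709 km/s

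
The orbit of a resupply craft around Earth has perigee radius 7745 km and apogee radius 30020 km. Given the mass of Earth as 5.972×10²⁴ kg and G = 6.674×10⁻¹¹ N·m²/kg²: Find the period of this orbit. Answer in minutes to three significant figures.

T ≈ 430 minutes

μ = GM = 6.674×10⁻¹¹ × 5.972×10²⁴ = 3.986×10¹⁴ m³/s².
Semi-major axis a = (r_p + r_a)/2 = (7745.0 + 30020)/2 = 18882 km = 1.888×10⁷ m.
By Kepler's third law T = 2π√(a³/μ) = 2π × 4.110×10³ = 2.582×10⁴ s.
= 430.4 minutes.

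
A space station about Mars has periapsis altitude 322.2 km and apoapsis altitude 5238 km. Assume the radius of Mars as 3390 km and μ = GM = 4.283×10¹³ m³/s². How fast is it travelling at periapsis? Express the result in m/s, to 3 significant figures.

v ≈ 4020 m/s

r_p = 3390 + 322.2 = 3712.2 km = 3.7122×10⁶ m.
r_a = 3390 + 5238 = 8628.0 km = 8.6280×10⁶ m.
Semi-major axis a = (r_p + r_a)/2 = 6170.1 km = 6.170×10⁶ m.
Vis-viva: v² = μ(2/r − 1/a) = 4.283×10¹³ × (5.388×10⁻⁷ − 1.621×10⁻⁷) = 1.613×10⁷ m²/s².
v = 4017 m/s.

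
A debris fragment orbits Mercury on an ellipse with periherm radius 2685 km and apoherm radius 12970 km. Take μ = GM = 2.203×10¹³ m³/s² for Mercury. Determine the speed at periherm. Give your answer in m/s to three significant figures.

v ≈ 3690 m/s

Semi-major axis a = (r_p + r_a)/2 = 7827.5 km = 7.828×10⁶ m.
Vis-viva: v² = μ(2/r − 1/a) = 2.203×10¹³ × (7.449×10⁻⁷ − 1.278×10⁻⁷) = 1.360×10⁷ m²/s².
v = 3687 m/s.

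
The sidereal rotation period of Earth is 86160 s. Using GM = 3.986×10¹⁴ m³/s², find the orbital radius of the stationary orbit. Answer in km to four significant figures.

r_sync ≈ 42160 km

A synchronous orbit has period T, so by Kepler's third law a = (μT²/4π²)^(1/3).
μT²/4π² = 3.986×10¹⁴ × (8.616×10⁴)² / 39.48 = 7.495×10²² m³.
a = 4.216×10⁷ m = 42163 km.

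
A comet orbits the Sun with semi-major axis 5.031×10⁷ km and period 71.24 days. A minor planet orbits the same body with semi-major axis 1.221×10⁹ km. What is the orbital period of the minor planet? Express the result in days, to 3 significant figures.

Kepler's third law: T² ∝ a³, so T₂ = T₁ (a₂/a₁)^(3/2).
a₂/a₁ = 24.27, (a₂/a₁)^(3/2) = 119.6.
T₂ = 71.24 × 119.6 = 8518 days.

T₂ ≈ 8520 days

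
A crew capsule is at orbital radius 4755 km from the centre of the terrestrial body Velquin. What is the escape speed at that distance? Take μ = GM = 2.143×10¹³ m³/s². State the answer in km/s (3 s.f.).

r = 4755 km = 4.755×10⁶ m.
Escape speed v_esc = √(2μ/r) = √(2 × 2.143×10¹³ / 4.755×10⁶) = √(9.014×10⁶) = 3002 m/s.
= 3.002 km/s.

v_esc ≈ 3.00 km/s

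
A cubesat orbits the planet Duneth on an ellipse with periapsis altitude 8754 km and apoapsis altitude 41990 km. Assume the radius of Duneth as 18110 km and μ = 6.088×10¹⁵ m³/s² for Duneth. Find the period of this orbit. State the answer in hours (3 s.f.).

r_p = 18110 + 8754 = 26864 km = 2.6864×10⁷ m.
r_a = 18110 + 41990 = 60100 km = 6.0100×10⁷ m.
Semi-major axis a = (r_p + r_a)/2 = (26864 + 60100)/2 = 43482 km = 4.348×10⁷ m.
By Kepler's third law T = 2π√(a³/μ) = 2π × 3.675×10³ = 2.309×10⁴ s.
= 6.414 hours.

T ≈ 6.41 hours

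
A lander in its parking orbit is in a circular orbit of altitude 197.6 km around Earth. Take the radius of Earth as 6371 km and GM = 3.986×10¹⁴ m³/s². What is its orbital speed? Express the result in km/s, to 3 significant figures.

r = 6371 + 197.6 = 6568.6 km = 6.5686×10⁶ m.
For a circular orbit v = √(μ/r) = √(3.986×10¹⁴ / 6.569×10⁶) = √(6.068×10⁷) = 7790 m/s.
That is 7.790 km/s.

v ≈ 7.79 km/s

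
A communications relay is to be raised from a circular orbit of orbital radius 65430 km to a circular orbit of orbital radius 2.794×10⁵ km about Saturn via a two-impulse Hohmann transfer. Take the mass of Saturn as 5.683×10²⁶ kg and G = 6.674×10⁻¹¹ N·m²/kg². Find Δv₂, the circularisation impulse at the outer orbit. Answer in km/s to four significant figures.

Δv ≈ 4.474 km/s

μ = GM = 6.674×10⁻¹¹ × 5.683×10²⁶ = 3.793×10¹⁶ m³/s².
r₁ = 65430 km = 6.543×10⁷ m.
r₂ = 2.794×10⁵ km = 2.794×10⁸ m.
Transfer ellipse a_t = (r₁ + r₂)/2 = 1.724×10⁸ m.
At r₁: circular v_c1 = √(μ/r₁) = 24080 m/s; transfer-perikrone v_p = √[μ(2/r₁ − 1/a_t)] = 30650 m/s.
At r₂: circular v_c2 = √(μ/r₂) = 11650 m/s; transfer-apokrone v_a = √[μ(2/r₂ − 1/a_t)] = 7177 m/s.
Δv₂ = v_c2 − v_a = 4474 m/s.
= 4.474 km/s.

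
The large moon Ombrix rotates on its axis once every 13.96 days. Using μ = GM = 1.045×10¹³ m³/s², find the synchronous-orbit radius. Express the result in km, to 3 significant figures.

T = 13.96 days = 1.206×10⁶ s.
A synchronous orbit has period T, so by Kepler's third law a = (μT²/4π²)^(1/3).
μT²/4π² = 1.045×10¹³ × (1.206×10⁶)² / 39.48 = 3.851×10²³ m³.
a = 7.275×10⁷ m = 72753 km.

r_sync ≈ 72800 km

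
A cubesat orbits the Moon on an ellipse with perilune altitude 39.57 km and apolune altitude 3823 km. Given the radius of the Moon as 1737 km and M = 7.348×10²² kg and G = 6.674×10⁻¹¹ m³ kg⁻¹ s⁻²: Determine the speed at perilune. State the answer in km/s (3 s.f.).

μ = GM = 6.674×10⁻¹¹ × 7.348×10²² = 4.904×10¹² m³/s².
r_p = 1737 + 39.57 = 1776.6 km = 1.7766×10⁶ m.
r_a = 1737 + 3823 = 5560.0 km = 5.5600×10⁶ m.
Semi-major axis a = (r_p + r_a)/2 = 3668.3 km = 3.668×10⁶ m.
Vis-viva: v² = μ(2/r − 1/a) = 4.904×10¹² × (1.126×10⁻⁶ − 2.726×10⁻⁷) = 4.184×10⁶ m²/s².
v = 2045 m/s = 2.045 km/s.

v ≈ 2.05 km/s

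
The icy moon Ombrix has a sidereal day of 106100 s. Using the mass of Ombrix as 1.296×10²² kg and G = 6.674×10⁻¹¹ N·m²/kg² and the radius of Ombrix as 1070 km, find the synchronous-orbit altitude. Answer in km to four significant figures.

μ = GM = 6.674×10⁻¹¹ × 1.296×10²² = 8.650×10¹¹ m³/s².
A synchronous orbit has period T, so by Kepler's third law a = (μT²/4π²)^(1/3).
μT²/4π² = 8.650×10¹¹ × (1.061×10⁵)² / 39.48 = 2.466×10²⁰ m³.
a = 6.271×10⁶ m = 6271.2 km.
Altitude h = a − R = 6271.2 − 1070 = 5201.2 km.

h_sync ≈ 5201 km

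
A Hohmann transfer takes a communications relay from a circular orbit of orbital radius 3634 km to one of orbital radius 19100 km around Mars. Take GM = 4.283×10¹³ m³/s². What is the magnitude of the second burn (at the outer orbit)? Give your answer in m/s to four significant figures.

r₁ = 3634 km = 3.634×10⁶ m.
r₂ = 19100 km = 1.910×10⁷ m.
Transfer ellipse a_t = (r₁ + r₂)/2 = 1.137×10⁷ m.
At r₁: circular v_c1 = √(μ/r₁) = 3433 m/s; transfer-periapsis v_p = √[μ(2/r₁ − 1/a_t)] = 4450 m/s.
At r₂: circular v_c2 = √(μ/r₂) = 1497 m/s; transfer-apoapsis v_a = √[μ(2/r₂ − 1/a_t)] = 846.7 m/s.
Δv₂ = v_c2 − v_a = 650.8 m/s.

Δv ≈ 650.8 m/s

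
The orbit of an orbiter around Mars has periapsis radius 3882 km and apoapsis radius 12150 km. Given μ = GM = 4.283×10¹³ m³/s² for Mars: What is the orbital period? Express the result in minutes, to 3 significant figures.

Semi-major axis a = (r_p + r_a)/2 = (3882.0 + 12150)/2 = 8016.0 km = 8.016×10⁶ m.
By Kepler's third law T = 2π√(a³/μ) = 2π × 3.468×10³ = 2.179×10⁴ s.
= 363.2 minutes.

T ≈ 363 minutes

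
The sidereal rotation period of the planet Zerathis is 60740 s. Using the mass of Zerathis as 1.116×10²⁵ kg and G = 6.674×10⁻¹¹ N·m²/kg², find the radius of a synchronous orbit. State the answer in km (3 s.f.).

μ = GM = 6.674×10⁻¹¹ × 1.116×10²⁵ = 7.448×10¹⁴ m³/s².
A synchronous orbit has period T, so by Kepler's third law a = (μT²/4π²)^(1/3).
μT²/4π² = 7.448×10¹⁴ × (6.074×10⁴)² / 39.48 = 6.960×10²² m³.
a = 4.114×10⁷ m = 41135 km.

r_sync ≈ 41100 km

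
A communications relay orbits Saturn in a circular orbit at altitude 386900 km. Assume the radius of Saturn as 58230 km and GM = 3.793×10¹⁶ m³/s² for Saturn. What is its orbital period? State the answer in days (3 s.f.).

r = 58230 + 386900 = 445130 km = 4.4513×10⁸ m.
Kepler's third law: T = 2π√(r³/μ) = 2π√((4.451×10⁸)³ / 3.793×10¹⁶).
r³/μ = 2.325×10⁹ s², so T = 2π × 4.822×10⁴ = 3.030×10⁵ s.
Converting: 3.030×10⁵ s ÷ 86400 = 3.507 days.

T ≈ 3.51 days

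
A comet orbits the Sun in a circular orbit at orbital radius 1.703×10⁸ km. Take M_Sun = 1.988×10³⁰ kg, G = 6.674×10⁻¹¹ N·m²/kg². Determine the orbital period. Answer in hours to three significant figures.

T ≈ 10600 hours

μ = GM = 6.674×10⁻¹¹ × 1.988×10³⁰ = 1.327×10²⁰ m³/s².
r = 1.703×10⁸ km = 1.703×10¹¹ m.
Kepler's third law: T = 2π√(r³/μ) = 2π√((1.703×10¹¹)³ / 1.327×10²⁰).
r³/μ = 3.723×10¹³ s², so T = 2π × 6.101×10⁶ = 3.834×10⁷ s.
Converting: 3.834×10⁷ s ÷ 3600 = 10650 hours.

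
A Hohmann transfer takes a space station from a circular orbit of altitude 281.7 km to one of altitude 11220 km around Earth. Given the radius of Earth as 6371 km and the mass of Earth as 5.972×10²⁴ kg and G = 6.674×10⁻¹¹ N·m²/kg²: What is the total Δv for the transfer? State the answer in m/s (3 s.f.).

Δv_total ≈ 2820 m/s

μ = GM = 6.674×10⁻¹¹ × 5.972×10²⁴ = 3.986×10¹⁴ m³/s².
r₁ = 6371 + 281.7 = 6652.7 km = 6.6527×10⁶ m.
r₂ = 6371 + 11220 = 17591 km = 1.7591×10⁷ m.
Transfer ellipse a_t = (r₁ + r₂)/2 = 1.212×10⁷ m.
At r₁: circular v_c1 = √(μ/r₁) = 7740 m/s; transfer-perigee v_p = √[μ(2/r₁ − 1/a_t)] = 9324 m/s.
Δv₁ = v_p − v_c1 = 1584 m/s.
At r₂: circular v_c2 = √(μ/r₂) = 4760 m/s; transfer-apogee v_a = √[μ(2/r₂ − 1/a_t)] = 3526 m/s.
Δv₂ = v_c2 − v_a = 1234 m/s.
Total Δv = Δv₁ + Δv₂ = 2818 m/s.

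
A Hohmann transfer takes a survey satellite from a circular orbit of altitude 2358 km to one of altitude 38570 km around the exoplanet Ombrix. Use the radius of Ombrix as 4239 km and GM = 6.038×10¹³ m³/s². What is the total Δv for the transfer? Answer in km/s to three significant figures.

r₁ = 4239 + 2358 = 6597.0 km = 6.5970×10⁶ m.
r₂ = 4239 + 38570 = 42809 km = 4.2809×10⁷ m.
Transfer ellipse a_t = (r₁ + r₂)/2 = 2.470×10⁷ m.
At r₁: circular v_c1 = √(μ/r₁) = 3025 m/s; transfer-periapsis v_p = √[μ(2/r₁ − 1/a_t)] = 3983 m/s.
Δv₁ = v_p − v_c1 = 957.3 m/s.
At r₂: circular v_c2 = √(μ/r₂) = 1188 m/s; transfer-apoapsis v_a = √[μ(2/r₂ − 1/a_t)] = 613.7 m/s.
Δv₂ = v_c2 − v_a = 573.9 m/s.
Total Δv = Δv₁ + Δv₂ = 1531 m/s = 1.531 km/s.

Δv_total ≈ 1.53 km/s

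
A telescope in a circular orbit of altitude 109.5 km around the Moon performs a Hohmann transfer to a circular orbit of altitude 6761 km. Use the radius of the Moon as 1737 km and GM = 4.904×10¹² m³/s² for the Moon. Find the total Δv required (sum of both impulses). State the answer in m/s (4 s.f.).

r₁ = 1737 + 109.5 = 1846.5 km = 1.8465×10⁶ m.
r₂ = 1737 + 6761 = 8498.0 km = 8.4980×10⁶ m.
Transfer ellipse a_t = (r₁ + r₂)/2 = 5.172×10⁶ m.
At r₁: circular v_c1 = √(μ/r₁) = 1630 m/s; transfer-perilune v_p = √[μ(2/r₁ − 1/a_t)] = 2089 m/s.
Δv₁ = v_p − v_c1 = 459.2 m/s.
At r₂: circular v_c2 = √(μ/r₂) = 759.7 m/s; transfer-apolune v_a = √[μ(2/r₂ − 1/a_t)] = 453.9 m/s.
Δv₂ = v_c2 − v_a = 305.8 m/s.
Total Δv = Δv₁ + Δv₂ = 765.0 m/s.

Δv_total ≈ 765.0 m/s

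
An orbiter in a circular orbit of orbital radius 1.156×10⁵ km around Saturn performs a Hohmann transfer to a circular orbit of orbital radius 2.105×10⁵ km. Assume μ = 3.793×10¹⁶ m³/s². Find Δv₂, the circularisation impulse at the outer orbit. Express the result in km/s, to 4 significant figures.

Δv ≈ 2.121 km/s

r₁ = 1.156×10⁵ km = 1.156×10⁸ m.
r₂ = 2.105×10⁵ km = 2.105×10⁸ m.
Transfer ellipse a_t = (r₁ + r₂)/2 = 1.630×10⁸ m.
At r₁: circular v_c1 = √(μ/r₁) = 18110 m/s; transfer-perikrone v_p = √[μ(2/r₁ − 1/a_t)] = 20580 m/s.
At r₂: circular v_c2 = √(μ/r₂) = 13420 m/s; transfer-apokrone v_a = √[μ(2/r₂ − 1/a_t)] = 11300 m/s.
Δv₂ = v_c2 − v_a = 2121 m/s.
= 2.121 km/s.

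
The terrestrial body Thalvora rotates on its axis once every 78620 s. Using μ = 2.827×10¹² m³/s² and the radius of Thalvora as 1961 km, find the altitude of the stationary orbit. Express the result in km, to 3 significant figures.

h_sync ≈ 5660 km

A synchronous orbit has period T, so by Kepler's third law a = (μT²/4π²)^(1/3).
μT²/4π² = 2.827×10¹² × (7.862×10⁴)² / 39.48 = 4.426×10²⁰ m³.
a = 7.621×10⁶ m = 7621.0 km.
Altitude h = a − R = 7621.0 − 1961 = 5660.0 km.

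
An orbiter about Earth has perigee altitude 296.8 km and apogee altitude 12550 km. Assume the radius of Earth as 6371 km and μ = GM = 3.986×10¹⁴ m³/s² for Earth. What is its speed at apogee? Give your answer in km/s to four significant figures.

r_p = 6371 + 296.8 = 6667.8 km = 6.6678×10⁶ m.
r_a = 6371 + 12550 = 18921 km = 1.8921×10⁷ m.
Semi-major axis a = (r_p + r_a)/2 = 12794 km = 1.279×10⁷ m.
Vis-viva: v² = μ(2/r − 1/a) = 3.986×10¹⁴ × (1.057×10⁻⁷ − 7.816×10⁻⁸) = 1.098×10⁷ m²/s².
v = 3313 m/s = 3.313 km/s.

v ≈ 3.313 km/s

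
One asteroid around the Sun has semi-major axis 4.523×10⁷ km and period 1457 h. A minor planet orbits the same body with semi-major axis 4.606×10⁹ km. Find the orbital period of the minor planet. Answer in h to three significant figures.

Kepler's third law: T² ∝ a³, so T₂ = T₁ (a₂/a₁)^(3/2).
a₂/a₁ = 101.8, (a₂/a₁)^(3/2) = 1028.
T₂ = 1457 × 1028 = 1.497×10⁶ h.

T₂ ≈ 1.50×10⁶ h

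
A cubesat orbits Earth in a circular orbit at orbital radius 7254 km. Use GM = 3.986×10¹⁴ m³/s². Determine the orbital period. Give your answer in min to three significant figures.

r = 7254 km = 7.254×10⁶ m.
Kepler's third law: T = 2π√(r³/μ) = 2π√((7.254×10⁶)³ / 3.986×10¹⁴).
r³/μ = 9.576×10⁵ s², so T = 2π × 9.786×10² = 6.149×10³ s.
Converting: 6.149×10³ s ÷ 60.00 = 102.5 min.

T ≈ 102 min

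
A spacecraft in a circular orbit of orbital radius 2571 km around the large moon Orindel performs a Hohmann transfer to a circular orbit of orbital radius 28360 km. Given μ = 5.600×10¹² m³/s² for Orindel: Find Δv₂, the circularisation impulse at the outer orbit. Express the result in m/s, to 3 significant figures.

r₁ = 2571 km = 2.571×10⁶ m.
r₂ = 28360 km = 2.836×10⁷ m.
Transfer ellipse a_t = (r₁ + r₂)/2 = 1.547×10⁷ m.
At r₁: circular v_c1 = √(μ/r₁) = 1476 m/s; transfer-periapsis v_p = √[μ(2/r₁ − 1/a_t)] = 1999 m/s.
At r₂: circular v_c2 = √(μ/r₂) = 444.4 m/s; transfer-apoapsis v_a = √[μ(2/r₂ − 1/a_t)] = 181.2 m/s.
Δv₂ = v_c2 − v_a = 263.2 m/s.

Δv ≈ 263 m/s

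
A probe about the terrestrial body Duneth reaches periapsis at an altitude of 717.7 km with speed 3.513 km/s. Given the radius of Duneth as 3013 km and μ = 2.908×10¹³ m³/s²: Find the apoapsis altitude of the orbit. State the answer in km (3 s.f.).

r_p = 3013 + 717.7 = 3730.7 km = 3.731×10⁶ m.
Specific energy ε = v²/2 − μ/r = -1.624×10⁶ J/kg, so a = −μ/(2ε) = 8.952×10⁶ m.
The apsides satisfy r_p + r_a = 2a, so the apoapsis radius is 2a − r_p = 1.417×10⁷ m = 14174 km.
Apoapsis altitude = 14174 − 3013 = 11161 km.

apoapsis altitude ≈ 11200 km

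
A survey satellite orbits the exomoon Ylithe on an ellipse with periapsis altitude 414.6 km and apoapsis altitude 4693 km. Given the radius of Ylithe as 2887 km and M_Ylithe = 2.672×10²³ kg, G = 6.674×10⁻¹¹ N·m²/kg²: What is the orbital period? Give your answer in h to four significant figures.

μ = GM = 6.674×10⁻¹¹ × 2.672×10²³ = 1.783×10¹³ m³/s².
r_p = 2887 + 414.6 = 3301.6 km = 3.3016×10⁶ m.
r_a = 2887 + 4693 = 7580.0 km = 7.5800×10⁶ m.
Semi-major axis a = (r_p + r_a)/2 = (3301.6 + 7580.0)/2 = 5440.8 km = 5.441×10⁶ m.
By Kepler's third law T = 2π√(a³/μ) = 2π × 3.005×10³ = 1.888×10⁴ s.
= 5.245 h.

T ≈ 5.245 h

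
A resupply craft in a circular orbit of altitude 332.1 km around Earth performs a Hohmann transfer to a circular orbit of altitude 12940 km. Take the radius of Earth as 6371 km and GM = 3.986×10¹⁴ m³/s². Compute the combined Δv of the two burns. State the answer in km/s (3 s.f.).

r₁ = 6371 + 332.1 = 6703.1 km = 6.7031×10⁶ m.
r₂ = 6371 + 12940 = 19311 km = 1.9311×10⁷ m.
Transfer ellipse a_t = (r₁ + r₂)/2 = 1.301×10⁷ m.
At r₁: circular v_c1 = √(μ/r₁) = 7711 m/s; transfer-perigee v_p = √[μ(2/r₁ − 1/a_t)] = 9396 m/s.
Δv₁ = v_p − v_c1 = 1685 m/s.
At r₂: circular v_c2 = √(μ/r₂) = 4543 m/s; transfer-apogee v_a = √[μ(2/r₂ − 1/a_t)] = 3261 m/s.
Δv₂ = v_c2 − v_a = 1282 m/s.
Total Δv = Δv₁ + Δv₂ = 2966 m/s = 2.966 km/s.

Δv_total ≈ 2.97 km/s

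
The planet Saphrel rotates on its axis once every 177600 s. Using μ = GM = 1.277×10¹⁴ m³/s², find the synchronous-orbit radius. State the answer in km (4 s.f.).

r_sync ≈ 46730 km

A synchronous orbit has period T, so by Kepler's third law a = (μT²/4π²)^(1/3).
μT²/4π² = 1.277×10¹⁴ × (1.776×10⁵)² / 39.48 = 1.020×10²³ m³.
a = 4.673×10⁷ m = 46727 km.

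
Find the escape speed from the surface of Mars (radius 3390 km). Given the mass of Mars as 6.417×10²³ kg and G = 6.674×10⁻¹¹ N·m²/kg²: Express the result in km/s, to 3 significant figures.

v_esc ≈ 5.03 km/s

μ = GM = 6.674×10⁻¹¹ × 6.417×10²³ = 4.283×10¹³ m³/s².
r = R = 3.390×10⁶ m.
Escape speed v_esc = √(2μ/r) = √(2 × 4.283×10¹³ / 3.390×10⁶) = √(2.527×10⁷) = 5027 m/s.
= 5.027 km/s.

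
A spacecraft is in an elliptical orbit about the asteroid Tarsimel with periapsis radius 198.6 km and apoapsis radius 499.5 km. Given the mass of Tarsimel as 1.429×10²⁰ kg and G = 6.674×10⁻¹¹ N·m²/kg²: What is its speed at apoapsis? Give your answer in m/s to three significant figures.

v ≈ 104 m/s

μ = GM = 6.674×10⁻¹¹ × 1.429×10²⁰ = 9.537×10⁹ m³/s².
Semi-major axis a = (r_p + r_a)/2 = 349.05 km = 3.490×10⁵ m.
Vis-viva: v² = μ(2/r − 1/a) = 9.537×10⁹ × (4.004×10⁻⁶ − 2.865×10⁻⁶) = 1.086×10⁴ m²/s².
v = 104.2 m/s.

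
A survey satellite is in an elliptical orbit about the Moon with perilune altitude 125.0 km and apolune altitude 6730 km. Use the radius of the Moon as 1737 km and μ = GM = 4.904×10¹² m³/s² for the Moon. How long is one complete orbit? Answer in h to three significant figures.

r_p = 1737 + 125.0 = 1862.0 km = 1.8620×10⁶ m.
r_a = 1737 + 6730 = 8467.0 km = 8.4670×10⁶ m.
Semi-major axis a = (r_p + r_a)/2 = (1862.0 + 8467.0)/2 = 5164.5 km = 5.164×10⁶ m.
By Kepler's third law T = 2π√(a³/μ) = 2π × 5.300×10³ = 3.330×10⁴ s.
= 9.250 h.

T ≈ 9.25 h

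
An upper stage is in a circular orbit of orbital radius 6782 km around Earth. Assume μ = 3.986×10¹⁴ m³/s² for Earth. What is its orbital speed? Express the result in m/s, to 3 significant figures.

r = 6782 km = 6.782×10⁶ m.
For a circular orbit v = √(μ/r) = √(3.986×10¹⁴ / 6.782×10⁶) = √(5.877×10⁷) = 7666 m/s.

v ≈ 7670 m/s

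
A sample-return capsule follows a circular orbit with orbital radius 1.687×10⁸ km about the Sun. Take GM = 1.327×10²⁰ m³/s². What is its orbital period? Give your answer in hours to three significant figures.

T ≈ 10500 hours

r = 1.687×10⁸ km = 1.687×10¹¹ m.
Kepler's third law: T = 2π√(r³/μ) = 2π√((1.687×10¹¹)³ / 1.327×10²⁰).
r³/μ = 3.618×10¹³ s², so T = 2π × 6.015×10⁶ = 3.779×10⁷ s.
Converting: 3.779×10⁷ s ÷ 3600 = 10500 hours.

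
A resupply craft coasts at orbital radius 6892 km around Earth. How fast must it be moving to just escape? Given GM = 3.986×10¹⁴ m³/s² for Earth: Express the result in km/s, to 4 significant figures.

v_esc ≈ 10.76 km/s

r = 6892 km = 6.892×10⁶ m.
Escape speed v_esc = √(2μ/r) = √(2 × 3.986×10¹⁴ / 6.892×10⁶) = √(1.157×10⁸) = 10760 m/s.
= 10.76 km/s.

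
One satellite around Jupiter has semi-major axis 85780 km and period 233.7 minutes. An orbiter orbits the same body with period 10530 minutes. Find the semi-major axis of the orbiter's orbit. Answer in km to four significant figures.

Kepler's third law: a³ ∝ T², so a₂ = a₁ (T₂/T₁)^(2/3).
T₂/T₁ = 45.06, (T₂/T₁)^(2/3) = 12.66.
a₂ = 85780 × 12.66 = 1.086×10⁶ km.

a₂ ≈ 1.086×10⁶ km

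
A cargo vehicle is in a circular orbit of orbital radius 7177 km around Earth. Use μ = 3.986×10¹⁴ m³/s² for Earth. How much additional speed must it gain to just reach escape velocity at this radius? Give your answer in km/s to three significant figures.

Δv ≈ 3.09 km/s

r = 7177 km = 7.177×10⁶ m.
Circular speed v_c = √(μ/r) = 7452 m/s.
Escape speed v_esc = √(2μ/r) = √2 × v_c = 10540 m/s.
Δv = v_esc − v_c = 3087 m/s = 3.087 km/s.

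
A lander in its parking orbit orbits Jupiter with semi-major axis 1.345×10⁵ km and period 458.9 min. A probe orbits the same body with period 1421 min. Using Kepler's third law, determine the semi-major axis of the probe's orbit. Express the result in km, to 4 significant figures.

a₂ ≈ 2.857×10⁵ km

Kepler's third law: a³ ∝ T², so a₂ = a₁ (T₂/T₁)^(2/3).
T₂/T₁ = 3.097, (T₂/T₁)^(2/3) = 2.124.
a₂ = 1.345×10⁵ × 2.124 = 2.857×10⁵ km.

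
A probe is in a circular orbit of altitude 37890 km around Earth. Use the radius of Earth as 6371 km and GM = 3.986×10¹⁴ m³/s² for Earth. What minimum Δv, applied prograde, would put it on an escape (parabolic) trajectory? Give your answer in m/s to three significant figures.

Δv ≈ 1240 m/s

r = 6371 + 37890 = 44261 km = 4.4261×10⁷ m.
Circular speed v_c = √(μ/r) = 3001 m/s.
Escape speed v_esc = √(2μ/r) = √2 × v_c = 4244 m/s.
Δv = v_esc − v_c = 1243 m/s.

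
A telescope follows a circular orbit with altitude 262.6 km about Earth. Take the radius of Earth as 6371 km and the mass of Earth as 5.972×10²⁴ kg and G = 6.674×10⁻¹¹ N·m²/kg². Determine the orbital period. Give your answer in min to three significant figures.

T ≈ 89.6 min

μ = GM = 6.674×10⁻¹¹ × 5.972×10²⁴ = 3.986×10¹⁴ m³/s².
r = 6371 + 262.6 = 6633.6 km = 6.6336×10⁶ m.
Kepler's third law: T = 2π√(r³/μ) = 2π√((6.634×10⁶)³ / 3.986×10¹⁴).
r³/μ = 7.324×10⁵ s², so T = 2π × 8.558×10² = 5.377×10³ s.
Converting: 5.377×10³ s ÷ 60.00 = 89.62 min.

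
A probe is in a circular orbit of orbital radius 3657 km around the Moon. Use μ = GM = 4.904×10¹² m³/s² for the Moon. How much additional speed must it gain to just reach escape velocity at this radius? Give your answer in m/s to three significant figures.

Δv ≈ 480 m/s

r = 3657 km = 3.657×10⁶ m.
Circular speed v_c = √(μ/r) = 1158 m/s.
Escape speed v_esc = √(2μ/r) = √2 × v_c = 1638 m/s.
Δv = v_esc − v_c = 479.7 m/s.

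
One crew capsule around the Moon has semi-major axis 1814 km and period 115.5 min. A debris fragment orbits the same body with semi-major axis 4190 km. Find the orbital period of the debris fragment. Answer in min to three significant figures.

T₂ ≈ 405 min

Kepler's third law: T² ∝ a³, so T₂ = T₁ (a₂/a₁)^(3/2).
a₂/a₁ = 2.310, (a₂/a₁)^(3/2) = 3.510.
T₂ = 115.5 × 3.510 = 405.5 min.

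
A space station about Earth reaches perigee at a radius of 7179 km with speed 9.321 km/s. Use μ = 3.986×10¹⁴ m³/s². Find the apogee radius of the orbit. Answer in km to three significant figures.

r_p = 7.179×10⁶ m.
Specific energy ε = v²/2 − μ/r = -1.208×10⁷ J/kg, so a = −μ/(2ε) = 1.649×10⁷ m.
The apsides satisfy r_p + r_a = 2a, so the apogee radius is 2a − r_p = 2.581×10⁷ m = 25811 km.

apogee radius ≈ 25800 km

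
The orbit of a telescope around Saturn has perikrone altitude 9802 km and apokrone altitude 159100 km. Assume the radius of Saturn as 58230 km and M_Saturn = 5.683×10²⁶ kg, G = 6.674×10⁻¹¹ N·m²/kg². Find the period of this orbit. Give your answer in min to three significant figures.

μ = GM = 6.674×10⁻¹¹ × 5.683×10²⁶ = 3.793×10¹⁶ m³/s².
r_p = 58230 + 9802 = 68032 km = 6.8032×10⁷ m.
r_a = 58230 + 159100 = 217330 km = 2.1733×10⁸ m.
Semi-major axis a = (r_p + r_a)/2 = (68032 + 2.1733×10⁵)/2 = 1.4268×10⁵ km = 1.427×10⁸ m.
By Kepler's third law T = 2π√(a³/μ) = 2π × 8.751×10³ = 5.499×10⁴ s.
= 916.4 min.

T ≈ 916 min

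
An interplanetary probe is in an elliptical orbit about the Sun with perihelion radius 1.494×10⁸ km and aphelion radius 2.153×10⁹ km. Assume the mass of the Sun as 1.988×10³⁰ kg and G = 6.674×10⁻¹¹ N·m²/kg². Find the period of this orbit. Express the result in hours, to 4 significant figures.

T ≈ 187200 hours

μ = GM = 6.674×10⁻¹¹ × 1.988×10³⁰ = 1.327×10²⁰ m³/s².
Semi-major axis a = (r_p + r_a)/2 = (1.4940×10⁸ + 2.1530×10⁹)/2 = 1.1512×10⁹ km = 1.151×10¹² m.
By Kepler's third law T = 2π√(a³/μ) = 2π × 1.072×10⁸ = 6.738×10⁸ s.
= 1.872×10⁵ hours.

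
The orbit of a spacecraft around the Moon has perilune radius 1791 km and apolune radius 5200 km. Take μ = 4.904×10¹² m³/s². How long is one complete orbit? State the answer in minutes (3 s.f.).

Semi-major axis a = (r_p + r_a)/2 = (1791.0 + 5200.0)/2 = 3495.5 km = 3.496×10⁶ m.
By Kepler's third law T = 2π√(a³/μ) = 2π × 2.951×10³ = 1.854×10⁴ s.
= 309.0 minutes.

T ≈ 309 minutes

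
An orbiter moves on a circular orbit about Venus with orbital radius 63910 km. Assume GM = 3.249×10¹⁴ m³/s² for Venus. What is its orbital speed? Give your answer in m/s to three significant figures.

v ≈ 2250 m/s

r = 63910 km = 6.391×10⁷ m.
For a circular orbit v = √(μ/r) = √(3.249×10¹⁴ / 6.391×10⁷) = √(5.084×10⁶) = 2255 m/s.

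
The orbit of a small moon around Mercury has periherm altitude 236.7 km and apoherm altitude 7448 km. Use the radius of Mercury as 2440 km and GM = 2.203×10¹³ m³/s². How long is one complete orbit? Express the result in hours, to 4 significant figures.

T ≈ 5.855 hours

r_p = 2440 + 236.7 = 2676.7 km = 2.6767×10⁶ m.
r_a = 2440 + 7448 = 9888.0 km = 9.8880×10⁶ m.
Semi-major axis a = (r_p + r_a)/2 = (2676.7 + 9888.0)/2 = 6282.4 km = 6.282×10⁶ m.
By Kepler's third law T = 2π√(a³/μ) = 2π × 3.355×10³ = 2.108×10⁴ s.
= 5.855 hours.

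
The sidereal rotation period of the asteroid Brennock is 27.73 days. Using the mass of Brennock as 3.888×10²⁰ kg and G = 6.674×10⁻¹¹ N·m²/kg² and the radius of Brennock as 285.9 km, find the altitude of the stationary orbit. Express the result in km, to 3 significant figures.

μ = GM = 6.674×10⁻¹¹ × 3.888×10²⁰ = 2.595×10¹⁰ m³/s².
T = 27.73 days = 2.396×10⁶ s.
A synchronous orbit has period T, so by Kepler's third law a = (μT²/4π²)^(1/3).
μT²/4π² = 2.595×10¹⁰ × (2.396×10⁶)² / 39.48 = 3.773×10²¹ m³.
a = 1.557×10⁷ m = 15568 km.
Altitude h = a − R = 15568 − 285.9 = 15282 km.

h_sync ≈ 15300 km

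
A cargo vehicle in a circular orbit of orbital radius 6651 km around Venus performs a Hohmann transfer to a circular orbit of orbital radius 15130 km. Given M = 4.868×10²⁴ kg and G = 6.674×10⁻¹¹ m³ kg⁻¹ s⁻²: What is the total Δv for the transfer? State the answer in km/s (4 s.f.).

μ = GM = 6.674×10⁻¹¹ × 4.868×10²⁴ = 3.249×10¹⁴ m³/s².
r₁ = 6651 km = 6.651×10⁶ m.
r₂ = 15130 km = 1.513×10⁷ m.
Transfer ellipse a_t = (r₁ + r₂)/2 = 1.089×10⁷ m.
At r₁: circular v_c1 = √(μ/r₁) = 6989 m/s; transfer-periapsis v_p = √[μ(2/r₁ − 1/a_t)] = 8238 m/s.
Δv₁ = v_p − v_c1 = 1249 m/s.
At r₂: circular v_c2 = √(μ/r₂) = 4634 m/s; transfer-apoapsis v_a = √[μ(2/r₂ − 1/a_t)] = 3621 m/s.
Δv₂ = v_c2 − v_a = 1013 m/s.
Total Δv = Δv₁ + Δv₂ = 2261 m/s = 2.261 km/s.

Δv_total ≈ 2.261 km/s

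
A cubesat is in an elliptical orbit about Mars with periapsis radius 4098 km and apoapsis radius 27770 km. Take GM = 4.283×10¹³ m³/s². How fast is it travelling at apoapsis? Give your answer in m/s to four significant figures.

v ≈ 629.8 m/s

Semi-major axis a = (r_p + r_a)/2 = 15934 km = 1.593×10⁷ m.
Vis-viva: v² = μ(2/r − 1/a) = 4.283×10¹³ × (7.202×10⁻⁸ − 6.276×10⁻⁸) = 3.967×10⁵ m²/s².
v = 629.8 m/s.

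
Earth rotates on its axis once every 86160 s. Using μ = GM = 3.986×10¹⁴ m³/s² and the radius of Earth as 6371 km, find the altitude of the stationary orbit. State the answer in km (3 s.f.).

A synchronous orbit has period T, so by Kepler's third law a = (μT²/4π²)^(1/3).
μT²/4π² = 3.986×10¹⁴ × (8.616×10⁴)² / 39.48 = 7.495×10²² m³.
a = 4.216×10⁷ m = 42163 km.
Altitude h = a − R = 42163 − 6371 = 35792 km.

h_sync ≈ 35800 km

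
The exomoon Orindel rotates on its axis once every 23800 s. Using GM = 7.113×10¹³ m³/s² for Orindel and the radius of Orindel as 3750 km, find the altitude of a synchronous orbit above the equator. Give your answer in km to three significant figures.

A synchronous orbit has period T, so by Kepler's third law a = (μT²/4π²)^(1/3).
μT²/4π² = 7.113×10¹³ × (2.380×10⁴)² / 39.48 = 1.021×10²¹ m³.
a = 1.007×10⁷ m = 10068 km.
Altitude h = a − R = 10068 − 3750 = 6318.1 km.

h_sync ≈ 6320 km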